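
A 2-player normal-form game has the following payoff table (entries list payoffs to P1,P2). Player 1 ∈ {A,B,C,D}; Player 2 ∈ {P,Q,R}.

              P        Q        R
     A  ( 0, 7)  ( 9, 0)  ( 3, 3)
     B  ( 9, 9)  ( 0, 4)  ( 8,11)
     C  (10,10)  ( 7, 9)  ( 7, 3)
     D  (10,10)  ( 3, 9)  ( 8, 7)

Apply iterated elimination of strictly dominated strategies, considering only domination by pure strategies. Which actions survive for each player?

P2 drop Q (P beats it: A:7>0 B:9>4 C:10>9 D:10>9)
P1 drop A (B beats it: P:9>0 R:8>3)
P1→{B,C,D} P2→{P,R}

Survivors P1:{B,C,D} P2:{P,R}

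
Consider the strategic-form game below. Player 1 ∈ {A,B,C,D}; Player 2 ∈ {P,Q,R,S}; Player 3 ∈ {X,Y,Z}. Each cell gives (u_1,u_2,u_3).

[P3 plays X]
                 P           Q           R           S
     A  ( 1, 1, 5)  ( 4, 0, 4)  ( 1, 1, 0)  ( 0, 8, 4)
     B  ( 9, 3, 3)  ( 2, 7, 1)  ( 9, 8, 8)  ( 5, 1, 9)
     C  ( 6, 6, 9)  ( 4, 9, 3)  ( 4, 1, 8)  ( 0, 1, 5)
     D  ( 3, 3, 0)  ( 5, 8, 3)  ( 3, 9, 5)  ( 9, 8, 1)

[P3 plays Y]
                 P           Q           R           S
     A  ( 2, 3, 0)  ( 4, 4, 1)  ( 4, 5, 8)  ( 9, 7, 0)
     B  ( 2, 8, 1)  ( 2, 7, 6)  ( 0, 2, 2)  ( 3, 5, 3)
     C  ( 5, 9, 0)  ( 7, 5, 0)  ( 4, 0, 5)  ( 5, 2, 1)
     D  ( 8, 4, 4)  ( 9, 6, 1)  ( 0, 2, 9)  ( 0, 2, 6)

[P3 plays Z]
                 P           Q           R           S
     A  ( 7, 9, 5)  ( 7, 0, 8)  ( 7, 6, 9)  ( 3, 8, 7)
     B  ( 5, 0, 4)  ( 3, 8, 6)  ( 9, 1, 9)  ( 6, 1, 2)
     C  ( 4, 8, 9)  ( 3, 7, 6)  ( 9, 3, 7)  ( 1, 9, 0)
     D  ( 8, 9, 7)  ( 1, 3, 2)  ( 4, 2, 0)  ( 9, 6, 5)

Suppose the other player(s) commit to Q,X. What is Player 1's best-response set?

u_1(A vs Q,X) = 4
u_1(B vs Q,X) = 2
u_1(C vs Q,X) = 4
u_1(D vs Q,X) = 5
max payoff 5 at {D}

argmax u_1 = {D}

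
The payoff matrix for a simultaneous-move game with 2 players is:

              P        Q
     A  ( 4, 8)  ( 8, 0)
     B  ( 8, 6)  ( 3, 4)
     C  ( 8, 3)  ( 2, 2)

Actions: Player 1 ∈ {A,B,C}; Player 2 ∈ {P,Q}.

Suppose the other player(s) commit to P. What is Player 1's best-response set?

BR_1 = {B,C}

u_1(A vs P) = 4
u_1(B vs P) = 8
u_1(C vs P) = 8
max payoff 8 at {B,C}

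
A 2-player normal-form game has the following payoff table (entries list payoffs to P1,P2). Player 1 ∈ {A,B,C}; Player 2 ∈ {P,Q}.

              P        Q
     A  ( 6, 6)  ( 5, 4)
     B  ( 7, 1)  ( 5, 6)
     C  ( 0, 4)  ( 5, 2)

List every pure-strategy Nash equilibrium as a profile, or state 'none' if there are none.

(A,P): not NE [P1→B gives 7>6]
(A,Q): not NE [P2→P gives 6>4]
(B,P): not NE [P2→Q gives 6>1]
(B,Q): NE
(C,P): not NE [P1→B gives 7>0]
(C,Q): not NE [P2→P gives 4>2]

Nash profiles: (B,Q)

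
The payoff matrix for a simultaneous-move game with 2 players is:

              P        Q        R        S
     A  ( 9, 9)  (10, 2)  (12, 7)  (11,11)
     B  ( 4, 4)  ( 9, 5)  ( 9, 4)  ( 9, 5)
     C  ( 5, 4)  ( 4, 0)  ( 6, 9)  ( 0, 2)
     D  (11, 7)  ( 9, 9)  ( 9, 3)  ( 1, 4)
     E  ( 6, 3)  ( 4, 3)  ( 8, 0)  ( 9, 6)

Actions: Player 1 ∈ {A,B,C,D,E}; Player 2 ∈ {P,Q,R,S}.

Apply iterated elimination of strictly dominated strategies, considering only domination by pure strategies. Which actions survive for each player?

IESDS → P1:{A,D} P2:{P,Q,S}

P1 drop B (A beats it: P:9>4 Q:10>9 R:12>9 S:11>9)
P1 drop C (A beats it: P:9>5 Q:10>4 R:12>6 S:11>0)
P1 drop E (A beats it: P:9>6 Q:10>4 R:12>8 S:11>9)
P2 drop R (P beats it: A:9>7 D:7>3)
P1→{A,D} P2→{P,Q,S}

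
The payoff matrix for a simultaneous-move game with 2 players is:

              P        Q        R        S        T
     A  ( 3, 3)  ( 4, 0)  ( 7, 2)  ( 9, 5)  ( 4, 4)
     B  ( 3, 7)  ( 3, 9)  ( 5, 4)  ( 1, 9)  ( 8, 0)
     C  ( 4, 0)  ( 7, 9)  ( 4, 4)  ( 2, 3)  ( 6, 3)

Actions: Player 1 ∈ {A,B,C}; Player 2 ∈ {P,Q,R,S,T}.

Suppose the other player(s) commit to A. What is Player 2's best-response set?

P2 best: {S}

u_2(P vs A) = 3
u_2(Q vs A) = 0
u_2(R vs A) = 2
u_2(S vs A) = 5
u_2(T vs A) = 4
max payoff 5 at {S}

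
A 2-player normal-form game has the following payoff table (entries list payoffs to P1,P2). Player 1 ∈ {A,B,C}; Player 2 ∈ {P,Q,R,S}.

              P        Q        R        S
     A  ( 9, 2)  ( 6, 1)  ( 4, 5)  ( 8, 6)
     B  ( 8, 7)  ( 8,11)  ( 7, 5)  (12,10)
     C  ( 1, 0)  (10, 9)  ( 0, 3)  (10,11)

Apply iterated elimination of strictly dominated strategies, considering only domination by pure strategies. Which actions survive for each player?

Remaining: P1:{B,C} P2:{Q,S}

P2 drop P (S beats it: A:6>2 B:10>7 C:11>0)
P1 drop A (B beats it: Q:8>6 R:7>4 S:12>8)
P2 drop R (Q beats it: B:11>5 C:9>3)
P1→{B,C} P2→{Q,S}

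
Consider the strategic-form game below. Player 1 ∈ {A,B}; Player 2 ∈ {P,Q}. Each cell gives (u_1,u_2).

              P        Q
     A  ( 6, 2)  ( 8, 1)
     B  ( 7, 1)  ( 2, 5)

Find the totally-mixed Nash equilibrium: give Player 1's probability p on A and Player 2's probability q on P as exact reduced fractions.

P1 indiff ⇒ q·6+(1-q)·8 = q·7+(1-q)·2 ⇒ q(-1) = (1-q)(-6) ⇒ q = 6/7
P2 indiff ⇒ p·2+(1-p)·1 = p·1+(1-p)·5 ⇒ p(1) = (1-p)(4) ⇒ p = 4/5

p=4/5, q=6/7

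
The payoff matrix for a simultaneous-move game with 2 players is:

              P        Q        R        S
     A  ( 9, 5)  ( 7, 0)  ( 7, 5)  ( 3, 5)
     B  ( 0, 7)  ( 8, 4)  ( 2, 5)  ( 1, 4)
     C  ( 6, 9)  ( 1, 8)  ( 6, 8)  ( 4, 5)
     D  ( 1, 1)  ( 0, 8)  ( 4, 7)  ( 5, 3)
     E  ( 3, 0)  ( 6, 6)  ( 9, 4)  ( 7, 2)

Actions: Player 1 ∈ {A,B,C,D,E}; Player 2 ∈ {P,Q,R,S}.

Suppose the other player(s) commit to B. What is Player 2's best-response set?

u_2(P vs B) = 7
u_2(Q vs B) = 4
u_2(R vs B) = 5
u_2(S vs B) = 4
max payoff 7 at {P}

argmax u_2 = {P}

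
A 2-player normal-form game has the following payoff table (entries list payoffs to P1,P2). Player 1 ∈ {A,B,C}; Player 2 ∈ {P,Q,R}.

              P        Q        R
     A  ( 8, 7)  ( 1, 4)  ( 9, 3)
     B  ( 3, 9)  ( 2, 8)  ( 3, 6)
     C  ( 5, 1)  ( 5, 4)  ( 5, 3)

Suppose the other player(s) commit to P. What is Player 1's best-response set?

u_1(A vs P) = 8
u_1(B vs P) = 3
u_1(C vs P) = 5
max payoff 8 at {A}

argmax u_1 = {A}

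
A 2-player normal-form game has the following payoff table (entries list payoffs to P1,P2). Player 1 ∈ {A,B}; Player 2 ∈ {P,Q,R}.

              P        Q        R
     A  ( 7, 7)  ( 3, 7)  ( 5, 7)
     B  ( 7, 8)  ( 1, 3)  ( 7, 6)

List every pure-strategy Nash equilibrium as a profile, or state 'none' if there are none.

PSNE = {(A,P), (A,Q), (B,P)}

(A,P): NE
(A,Q): NE
(A,R): not NE [P1→B gives 7>5]
(B,P): NE
(B,Q): not NE [P1→A gives 3>1; P2→P gives 8>3]
(B,R): not NE [P2→P gives 8>6]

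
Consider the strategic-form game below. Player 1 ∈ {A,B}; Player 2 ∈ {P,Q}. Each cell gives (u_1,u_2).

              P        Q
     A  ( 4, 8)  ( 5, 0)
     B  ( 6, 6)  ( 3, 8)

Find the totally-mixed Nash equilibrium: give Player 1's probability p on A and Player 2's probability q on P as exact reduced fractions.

P1 indiff ⇒ q·4+(1-q)·5 = q·6+(1-q)·3 ⇒ q(-2) = (1-q)(-2) ⇒ q = 1/2
P2 indiff ⇒ p·8+(1-p)·6 = p·0+(1-p)·8 ⇒ p(8) = (1-p)(2) ⇒ p = 1/5

P1 mixes 1/5 on A; P2 mixes 1/2 on P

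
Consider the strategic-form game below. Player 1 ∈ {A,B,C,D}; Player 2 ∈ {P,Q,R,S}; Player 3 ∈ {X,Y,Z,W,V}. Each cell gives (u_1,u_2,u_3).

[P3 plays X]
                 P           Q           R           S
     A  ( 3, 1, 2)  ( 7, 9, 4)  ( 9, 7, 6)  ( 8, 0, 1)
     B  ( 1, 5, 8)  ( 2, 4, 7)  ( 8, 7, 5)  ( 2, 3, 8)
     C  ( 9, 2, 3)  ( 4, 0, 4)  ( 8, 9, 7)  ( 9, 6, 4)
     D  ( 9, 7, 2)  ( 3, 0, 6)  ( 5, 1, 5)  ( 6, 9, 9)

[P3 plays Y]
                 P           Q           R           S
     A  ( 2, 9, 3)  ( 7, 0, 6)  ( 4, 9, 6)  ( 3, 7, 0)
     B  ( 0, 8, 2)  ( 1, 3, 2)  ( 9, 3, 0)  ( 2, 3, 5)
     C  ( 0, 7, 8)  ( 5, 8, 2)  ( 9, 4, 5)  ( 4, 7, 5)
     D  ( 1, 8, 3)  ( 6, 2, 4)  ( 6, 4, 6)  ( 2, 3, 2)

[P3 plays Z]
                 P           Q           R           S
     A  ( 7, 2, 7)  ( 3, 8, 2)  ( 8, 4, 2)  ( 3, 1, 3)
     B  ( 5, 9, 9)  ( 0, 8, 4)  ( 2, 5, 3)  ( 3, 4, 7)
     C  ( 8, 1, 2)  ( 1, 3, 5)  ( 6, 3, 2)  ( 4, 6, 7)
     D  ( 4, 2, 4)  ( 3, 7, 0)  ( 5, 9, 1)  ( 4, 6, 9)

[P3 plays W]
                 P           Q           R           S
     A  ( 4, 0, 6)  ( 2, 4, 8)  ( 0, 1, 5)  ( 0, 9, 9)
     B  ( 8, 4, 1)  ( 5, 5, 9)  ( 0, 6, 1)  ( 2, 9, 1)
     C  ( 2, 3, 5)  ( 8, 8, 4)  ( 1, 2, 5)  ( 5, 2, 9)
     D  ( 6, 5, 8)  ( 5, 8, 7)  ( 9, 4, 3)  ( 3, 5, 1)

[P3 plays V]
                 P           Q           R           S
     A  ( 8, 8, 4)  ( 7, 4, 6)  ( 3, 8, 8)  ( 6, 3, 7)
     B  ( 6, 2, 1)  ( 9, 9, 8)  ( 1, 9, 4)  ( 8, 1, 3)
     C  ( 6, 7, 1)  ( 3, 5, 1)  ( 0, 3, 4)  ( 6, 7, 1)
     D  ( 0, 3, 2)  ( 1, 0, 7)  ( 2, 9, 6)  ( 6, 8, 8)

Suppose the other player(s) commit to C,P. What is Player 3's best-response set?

argmax u_3 = {Y}

u_3(X vs C,P) = 3
u_3(Y vs C,P) = 8
u_3(Z vs C,P) = 2
u_3(W vs C,P) = 5
u_3(V vs C,P) = 1
max payoff 8 at {Y}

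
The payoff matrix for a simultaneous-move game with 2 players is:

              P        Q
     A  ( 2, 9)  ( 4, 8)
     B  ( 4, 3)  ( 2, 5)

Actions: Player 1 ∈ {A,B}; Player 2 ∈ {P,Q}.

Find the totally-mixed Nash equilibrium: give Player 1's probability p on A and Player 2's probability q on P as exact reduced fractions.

P1 indiff ⇒ q·2+(1-q)·4 = q·4+(1-q)·2 ⇒ q(-2) = (1-q)(-2) ⇒ q = 1/2
P2 indiff ⇒ p·9+(1-p)·3 = p·8+(1-p)·5 ⇒ p(1) = (1-p)(2) ⇒ p = 2/3

p=2/3, q=1/2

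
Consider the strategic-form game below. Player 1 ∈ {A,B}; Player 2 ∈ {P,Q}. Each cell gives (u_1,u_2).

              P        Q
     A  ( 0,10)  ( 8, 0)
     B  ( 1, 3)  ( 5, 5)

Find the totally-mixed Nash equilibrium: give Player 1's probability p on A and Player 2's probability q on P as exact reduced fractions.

P1 indiff ⇒ q·0+(1-q)·8 = q·1+(1-q)·5 ⇒ q(-1) = (1-q)(-3) ⇒ q = 3/4
P2 indiff ⇒ p·10+(1-p)·3 = p·0+(1-p)·5 ⇒ p(10) = (1-p)(2) ⇒ p = 1/6

(p,q) = (1/6, 3/4)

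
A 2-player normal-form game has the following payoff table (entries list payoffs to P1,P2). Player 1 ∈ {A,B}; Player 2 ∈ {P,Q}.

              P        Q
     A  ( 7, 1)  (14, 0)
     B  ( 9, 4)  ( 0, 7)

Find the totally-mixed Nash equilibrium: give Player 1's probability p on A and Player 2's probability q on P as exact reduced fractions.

P1 indiff ⇒ q·7+(1-q)·14 = q·9+(1-q)·0 ⇒ q(-2) = (1-q)(-14) ⇒ q = 7/8
P2 indiff ⇒ p·1+(1-p)·4 = p·0+(1-p)·7 ⇒ p(1) = (1-p)(3) ⇒ p = 3/4

p=3/4, q=7/8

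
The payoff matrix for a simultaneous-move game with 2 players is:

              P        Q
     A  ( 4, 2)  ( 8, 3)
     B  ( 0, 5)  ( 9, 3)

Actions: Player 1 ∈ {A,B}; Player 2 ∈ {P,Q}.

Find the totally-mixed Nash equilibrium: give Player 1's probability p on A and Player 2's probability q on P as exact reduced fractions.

p=2/3, q=1/5

P1 indiff ⇒ q·4+(1-q)·8 = q·0+(1-q)·9 ⇒ q(4) = (1-q)(1) ⇒ q = 1/5
P2 indiff ⇒ p·2+(1-p)·5 = p·3+(1-p)·3 ⇒ p(-1) = (1-p)(-2) ⇒ p = 2/3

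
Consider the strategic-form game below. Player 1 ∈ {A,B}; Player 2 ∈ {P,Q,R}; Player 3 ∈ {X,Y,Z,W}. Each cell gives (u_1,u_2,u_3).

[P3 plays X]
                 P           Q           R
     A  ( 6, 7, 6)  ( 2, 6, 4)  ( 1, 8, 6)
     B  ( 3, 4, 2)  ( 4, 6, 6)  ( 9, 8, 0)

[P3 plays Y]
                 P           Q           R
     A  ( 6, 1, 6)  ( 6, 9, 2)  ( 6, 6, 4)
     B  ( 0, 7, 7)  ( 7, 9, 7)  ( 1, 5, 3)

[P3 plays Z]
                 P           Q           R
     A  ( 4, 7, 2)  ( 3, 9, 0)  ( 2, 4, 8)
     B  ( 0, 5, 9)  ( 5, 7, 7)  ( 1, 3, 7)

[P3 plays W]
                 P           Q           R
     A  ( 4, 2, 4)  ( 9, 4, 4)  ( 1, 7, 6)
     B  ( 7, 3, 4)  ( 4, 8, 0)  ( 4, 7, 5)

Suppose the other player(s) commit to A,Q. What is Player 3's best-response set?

u_3(X vs A,Q) = 4
u_3(Y vs A,Q) = 2
u_3(Z vs A,Q) = 0
u_3(W vs A,Q) = 4
max payoff 4 at {X,W}

argmax u_3 = {X,W}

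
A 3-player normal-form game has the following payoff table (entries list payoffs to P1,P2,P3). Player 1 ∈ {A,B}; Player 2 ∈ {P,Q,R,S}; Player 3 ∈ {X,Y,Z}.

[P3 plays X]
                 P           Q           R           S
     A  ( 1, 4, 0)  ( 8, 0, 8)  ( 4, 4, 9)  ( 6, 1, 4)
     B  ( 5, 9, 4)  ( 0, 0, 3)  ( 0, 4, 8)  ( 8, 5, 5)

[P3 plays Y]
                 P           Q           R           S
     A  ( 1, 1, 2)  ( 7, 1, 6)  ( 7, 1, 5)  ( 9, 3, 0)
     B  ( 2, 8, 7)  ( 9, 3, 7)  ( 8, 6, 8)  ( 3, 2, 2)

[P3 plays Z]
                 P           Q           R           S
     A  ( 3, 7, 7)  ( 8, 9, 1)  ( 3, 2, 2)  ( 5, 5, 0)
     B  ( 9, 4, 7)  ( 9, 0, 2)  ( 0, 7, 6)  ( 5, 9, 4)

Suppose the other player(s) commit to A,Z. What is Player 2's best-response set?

BR_2 = {Q}

u_2(P vs A,Z) = 7
u_2(Q vs A,Z) = 9
u_2(R vs A,Z) = 2
u_2(S vs A,Z) = 5
max payoff 9 at {Q}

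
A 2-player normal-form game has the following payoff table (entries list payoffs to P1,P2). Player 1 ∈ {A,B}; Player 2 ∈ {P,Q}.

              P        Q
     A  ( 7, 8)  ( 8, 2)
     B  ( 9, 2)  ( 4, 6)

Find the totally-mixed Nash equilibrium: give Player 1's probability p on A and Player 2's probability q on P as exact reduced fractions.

P1 mixes 2/5 on A; P2 mixes 2/3 on P

P1 indiff ⇒ q·7+(1-q)·8 = q·9+(1-q)·4 ⇒ q(-2) = (1-q)(-4) ⇒ q = 2/3
P2 indiff ⇒ p·8+(1-p)·2 = p·2+(1-p)·6 ⇒ p(6) = (1-p)(4) ⇒ p = 2/5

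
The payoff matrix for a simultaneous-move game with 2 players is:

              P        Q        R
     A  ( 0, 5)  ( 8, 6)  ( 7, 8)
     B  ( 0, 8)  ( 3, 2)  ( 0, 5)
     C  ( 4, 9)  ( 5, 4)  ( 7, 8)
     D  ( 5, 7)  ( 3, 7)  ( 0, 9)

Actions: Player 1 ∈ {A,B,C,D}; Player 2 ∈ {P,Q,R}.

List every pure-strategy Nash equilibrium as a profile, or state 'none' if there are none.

Nash profiles: (A,R)

(A,P): not NE [P1→D gives 5>0; P2→R gives 8>5]
(A,Q): not NE [P2→R gives 8>6]
(A,R): NE
(B,P): not NE [P1→D gives 5>0]
(B,Q): not NE [P1→A gives 8>3; P2→P gives 8>2]
(B,R): not NE [P1→C gives 7>0; P2→P gives 8>5]
(C,P): not NE [P1→D gives 5>4]
(C,Q): not NE [P1→A gives 8>5; P2→P gives 9>4]
(C,R): not NE [P2→P gives 9>8]
(D,P): not NE [P2→R gives 9>7]
(D,Q): not NE [P1→A gives 8>3; P2→R gives 9>7]
(D,R): not NE [P1→C gives 7>0]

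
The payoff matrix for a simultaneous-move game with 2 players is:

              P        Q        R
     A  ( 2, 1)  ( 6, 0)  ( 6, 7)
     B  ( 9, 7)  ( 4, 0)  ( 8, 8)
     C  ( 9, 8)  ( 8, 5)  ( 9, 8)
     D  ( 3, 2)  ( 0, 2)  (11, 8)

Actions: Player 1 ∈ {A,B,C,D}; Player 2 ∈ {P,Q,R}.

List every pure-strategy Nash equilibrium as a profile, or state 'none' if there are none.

(A,P): not NE [P1→C gives 9>2; P2→R gives 7>1]
(A,Q): not NE [P1→C gives 8>6; P2→R gives 7>0]
(A,R): not NE [P1→D gives 11>6]
(B,P): not NE [P2→R gives 8>7]
(B,Q): not NE [P1→C gives 8>4; P2→R gives 8>0]
(B,R): not NE [P1→D gives 11>8]
(C,P): NE
(C,Q): not NE [P2→R gives 8>5]
(C,R): not NE [P1→D gives 11>9]
(D,P): not NE [P1→C gives 9>3; P2→R gives 8>2]
(D,Q): not NE [P1→C gives 8>0; P2→R gives 8>2]
(D,R): NE

PSNE = {(C,P), (D,R)}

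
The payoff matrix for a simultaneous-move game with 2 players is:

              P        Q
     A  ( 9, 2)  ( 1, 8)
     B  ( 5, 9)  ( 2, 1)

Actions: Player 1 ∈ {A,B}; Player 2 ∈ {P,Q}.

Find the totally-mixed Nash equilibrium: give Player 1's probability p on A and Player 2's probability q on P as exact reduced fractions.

P1 indiff ⇒ q·9+(1-q)·1 = q·5+(1-q)·2 ⇒ q(4) = (1-q)(1) ⇒ q = 1/5
P2 indiff ⇒ p·2+(1-p)·9 = p·8+(1-p)·1 ⇒ p(-6) = (1-p)(-8) ⇒ p = 4/7

(p,q) = (4/7, 1/5)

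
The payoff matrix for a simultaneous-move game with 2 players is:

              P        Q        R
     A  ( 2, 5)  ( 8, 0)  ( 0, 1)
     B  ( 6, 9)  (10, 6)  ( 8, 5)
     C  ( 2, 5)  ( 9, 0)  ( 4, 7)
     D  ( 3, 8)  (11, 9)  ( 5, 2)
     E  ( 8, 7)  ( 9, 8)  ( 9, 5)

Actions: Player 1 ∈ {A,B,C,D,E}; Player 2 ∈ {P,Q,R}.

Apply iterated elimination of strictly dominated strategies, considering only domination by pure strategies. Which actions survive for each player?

P1 drop A (B beats it: P:6>2 Q:10>8 R:8>0)
P1 drop C (B beats it: P:6>2 Q:10>9 R:8>4)
P2 drop R (P beats it: B:9>5 D:8>2 E:7>5)
P1→{B,D,E} P2→{P,Q}

Remaining: P1:{B,D,E} P2:{P,Q}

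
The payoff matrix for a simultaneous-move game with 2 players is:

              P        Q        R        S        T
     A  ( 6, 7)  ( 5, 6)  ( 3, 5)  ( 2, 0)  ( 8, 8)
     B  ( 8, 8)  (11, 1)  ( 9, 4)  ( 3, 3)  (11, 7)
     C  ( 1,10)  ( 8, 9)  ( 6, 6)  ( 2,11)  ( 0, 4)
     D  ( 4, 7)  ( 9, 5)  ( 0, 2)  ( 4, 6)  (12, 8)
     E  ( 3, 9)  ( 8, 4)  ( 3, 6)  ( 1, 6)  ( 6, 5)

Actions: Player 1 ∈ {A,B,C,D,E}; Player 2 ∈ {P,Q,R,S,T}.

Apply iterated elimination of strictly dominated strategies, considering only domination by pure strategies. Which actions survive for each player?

P1 drop A (B beats it: P:8>6 Q:11>5 R:9>3 S:3>2 T:11>8)
P1 drop C (B beats it: P:8>1 Q:11>8 R:9>6 S:3>2 T:11>0)
P1 drop E (B beats it: P:8>3 Q:11>8 R:9>3 S:3>1 T:11>6)
P2 drop Q (P beats it: B:8>1 D:7>5)
P2 drop R (P beats it: B:8>4 D:7>2)
P2 drop S (P beats it: B:8>3 D:7>6)
P1→{B,D} P2→{P,T}

Remaining: P1:{B,D} P2:{P,T}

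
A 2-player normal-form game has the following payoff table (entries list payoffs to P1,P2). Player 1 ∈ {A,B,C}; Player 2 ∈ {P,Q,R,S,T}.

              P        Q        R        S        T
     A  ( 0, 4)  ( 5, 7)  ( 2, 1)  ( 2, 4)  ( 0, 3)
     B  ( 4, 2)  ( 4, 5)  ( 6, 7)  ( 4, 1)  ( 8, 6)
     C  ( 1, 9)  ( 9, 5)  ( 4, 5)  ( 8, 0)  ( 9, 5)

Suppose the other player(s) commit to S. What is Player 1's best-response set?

P1 best: {C}

u_1(A vs S) = 2
u_1(B vs S) = 4
u_1(C vs S) = 8
max payoff 8 at {C}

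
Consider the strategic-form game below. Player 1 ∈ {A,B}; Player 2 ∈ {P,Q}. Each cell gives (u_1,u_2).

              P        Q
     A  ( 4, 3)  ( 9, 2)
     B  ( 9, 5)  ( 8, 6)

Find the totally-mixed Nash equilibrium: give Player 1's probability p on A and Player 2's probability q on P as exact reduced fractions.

P1 indiff ⇒ q·4+(1-q)·9 = q·9+(1-q)·8 ⇒ q(-5) = (1-q)(-1) ⇒ q = 1/6
P2 indiff ⇒ p·3+(1-p)·5 = p·2+(1-p)·6 ⇒ p(1) = (1-p)(1) ⇒ p = 1/2

P1 mixes 1/2 on A; P2 mixes 1/6 on P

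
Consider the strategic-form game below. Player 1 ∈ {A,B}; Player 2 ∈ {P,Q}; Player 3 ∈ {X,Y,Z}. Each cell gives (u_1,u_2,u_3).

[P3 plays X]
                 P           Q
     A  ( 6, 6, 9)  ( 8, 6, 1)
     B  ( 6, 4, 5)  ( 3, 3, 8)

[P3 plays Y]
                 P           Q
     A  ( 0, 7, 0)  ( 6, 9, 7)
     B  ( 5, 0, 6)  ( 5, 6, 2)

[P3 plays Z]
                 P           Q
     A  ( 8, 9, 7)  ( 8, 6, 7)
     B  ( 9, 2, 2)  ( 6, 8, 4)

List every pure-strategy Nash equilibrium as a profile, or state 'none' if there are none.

NE set: (A,P,X), (A,Q,Y)

(A,P,X): NE
(A,P,Y): not NE [P1→B gives 5>0; P2→Q gives 9>7; P3→X gives 9>0]
(A,P,Z): not NE [P1→B gives 9>8; P3→X gives 9>7]
(A,Q,X): not NE [P3→Z gives 7>1]
(A,Q,Y): NE
(A,Q,Z): not NE [P2→P gives 9>6]
(B,P,X): not NE [P3→Y gives 6>5]
(B,P,Y): not NE [P2→Q gives 6>0]
(B,P,Z): not NE [P2→Q gives 8>2; P3→Y gives 6>2]
(B,Q,X): not NE [P1→A gives 8>3; P2→P gives 4>3]
(B,Q,Y): not NE [P1→A gives 6>5; P3→X gives 8>2]
(B,Q,Z): not NE [P1→A gives 8>6; P3→X gives 8>4]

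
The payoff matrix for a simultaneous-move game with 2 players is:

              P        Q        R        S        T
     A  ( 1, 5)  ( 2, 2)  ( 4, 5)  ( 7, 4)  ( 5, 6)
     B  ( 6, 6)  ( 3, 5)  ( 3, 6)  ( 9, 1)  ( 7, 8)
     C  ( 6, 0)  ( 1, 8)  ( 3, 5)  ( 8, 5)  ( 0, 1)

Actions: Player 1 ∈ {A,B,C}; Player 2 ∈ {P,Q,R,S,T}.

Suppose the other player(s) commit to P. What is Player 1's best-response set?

u_1(A vs P) = 1
u_1(B vs P) = 6
u_1(C vs P) = 6
max payoff 6 at {B,C}

argmax u_1 = {B,C}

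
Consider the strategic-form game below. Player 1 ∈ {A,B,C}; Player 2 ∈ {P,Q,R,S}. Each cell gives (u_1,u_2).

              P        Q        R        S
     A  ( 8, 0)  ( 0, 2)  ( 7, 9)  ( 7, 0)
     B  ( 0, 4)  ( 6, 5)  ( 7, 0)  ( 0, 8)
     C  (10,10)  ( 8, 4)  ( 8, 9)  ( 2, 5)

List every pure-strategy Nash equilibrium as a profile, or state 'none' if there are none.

(A,P): not NE [P1→C gives 10>8; P2→R gives 9>0]
(A,Q): not NE [P1→C gives 8>0; P2→R gives 9>2]
(A,R): not NE [P1→C gives 8>7]
(A,S): not NE [P2→R gives 9>0]
(B,P): not NE [P1→C gives 10>0; P2→S gives 8>4]
(B,Q): not NE [P1→C gives 8>6; P2→S gives 8>5]
(B,R): not NE [P1→C gives 8>7; P2→S gives 8>0]
(B,S): not NE [P1→A gives 7>0]
(C,P): NE
(C,Q): not NE [P2→P gives 10>4]
(C,R): not NE [P2→P gives 10>9]
(C,S): not NE [P1→A gives 7>2; P2→P gives 10>5]

Nash profiles: (C,P)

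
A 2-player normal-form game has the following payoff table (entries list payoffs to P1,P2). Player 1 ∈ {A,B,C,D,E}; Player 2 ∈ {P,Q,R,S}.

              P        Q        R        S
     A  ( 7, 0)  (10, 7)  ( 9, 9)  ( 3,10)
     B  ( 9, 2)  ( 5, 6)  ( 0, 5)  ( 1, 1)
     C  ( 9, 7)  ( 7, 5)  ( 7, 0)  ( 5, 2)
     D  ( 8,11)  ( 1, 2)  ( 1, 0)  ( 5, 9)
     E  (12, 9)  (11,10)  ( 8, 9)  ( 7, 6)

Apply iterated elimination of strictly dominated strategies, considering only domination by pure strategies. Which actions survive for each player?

P1 drop B (E beats it: P:12>9 Q:11>5 R:8>0 S:7>1)
P1 drop C (E beats it: P:12>9 Q:11>7 R:8>7 S:7>5)
P1 drop D (E beats it: P:12>8 Q:11>1 R:8>1 S:7>5)
P2 drop P (Q beats it: A:7>0 E:10>9)
P1→{A,E} P2→{Q,R,S}

IESDS → P1:{A,E} P2:{Q,R,S}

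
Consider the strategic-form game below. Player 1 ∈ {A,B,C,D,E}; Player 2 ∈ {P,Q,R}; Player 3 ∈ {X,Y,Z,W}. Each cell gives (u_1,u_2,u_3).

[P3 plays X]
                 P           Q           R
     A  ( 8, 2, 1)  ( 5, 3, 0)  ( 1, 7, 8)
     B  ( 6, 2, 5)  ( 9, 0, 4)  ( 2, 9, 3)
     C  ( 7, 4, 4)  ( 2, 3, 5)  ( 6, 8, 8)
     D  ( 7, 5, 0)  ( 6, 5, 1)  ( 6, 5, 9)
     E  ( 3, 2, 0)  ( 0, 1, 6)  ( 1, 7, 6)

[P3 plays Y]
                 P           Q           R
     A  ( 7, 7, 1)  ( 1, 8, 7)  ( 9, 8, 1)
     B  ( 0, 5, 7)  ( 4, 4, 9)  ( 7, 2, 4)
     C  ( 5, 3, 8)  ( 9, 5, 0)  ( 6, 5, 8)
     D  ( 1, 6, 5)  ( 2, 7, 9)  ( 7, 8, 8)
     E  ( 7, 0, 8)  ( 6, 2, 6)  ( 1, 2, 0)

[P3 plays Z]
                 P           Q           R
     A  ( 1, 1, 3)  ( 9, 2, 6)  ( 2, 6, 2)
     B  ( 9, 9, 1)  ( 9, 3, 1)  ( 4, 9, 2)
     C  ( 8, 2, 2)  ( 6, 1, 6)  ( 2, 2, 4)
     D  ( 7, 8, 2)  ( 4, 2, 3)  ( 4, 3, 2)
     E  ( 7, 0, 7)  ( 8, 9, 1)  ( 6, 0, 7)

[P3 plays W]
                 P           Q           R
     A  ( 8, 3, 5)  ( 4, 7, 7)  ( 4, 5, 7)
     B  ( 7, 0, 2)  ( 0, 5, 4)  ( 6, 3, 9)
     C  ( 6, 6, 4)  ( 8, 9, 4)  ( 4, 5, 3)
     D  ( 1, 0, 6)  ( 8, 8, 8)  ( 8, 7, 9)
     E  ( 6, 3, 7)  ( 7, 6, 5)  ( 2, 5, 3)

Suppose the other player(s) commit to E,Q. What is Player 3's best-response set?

u_3(X vs E,Q) = 6
u_3(Y vs E,Q) = 6
u_3(Z vs E,Q) = 1
u_3(W vs E,Q) = 5
max payoff 6 at {X,Y}

argmax u_3 = {X,Y}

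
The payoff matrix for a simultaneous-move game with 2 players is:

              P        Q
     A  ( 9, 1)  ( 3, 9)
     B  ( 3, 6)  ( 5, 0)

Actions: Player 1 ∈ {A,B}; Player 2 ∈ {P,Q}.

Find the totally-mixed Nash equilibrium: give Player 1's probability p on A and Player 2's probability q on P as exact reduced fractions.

P1 indiff ⇒ q·9+(1-q)·3 = q·3+(1-q)·5 ⇒ q(6) = (1-q)(2) ⇒ q = 1/4
P2 indiff ⇒ p·1+(1-p)·6 = p·9+(1-p)·0 ⇒ p(-8) = (1-p)(-6) ⇒ p = 3/7

p=3/7, q=1/4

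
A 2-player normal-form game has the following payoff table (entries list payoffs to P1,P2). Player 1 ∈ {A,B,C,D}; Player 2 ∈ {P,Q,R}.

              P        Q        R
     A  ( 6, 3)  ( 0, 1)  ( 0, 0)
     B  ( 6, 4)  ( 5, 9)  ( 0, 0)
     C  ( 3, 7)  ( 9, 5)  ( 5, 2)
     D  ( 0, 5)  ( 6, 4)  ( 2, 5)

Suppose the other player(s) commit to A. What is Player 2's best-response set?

u_2(P vs A) = 3
u_2(Q vs A) = 1
u_2(R vs A) = 0
max payoff 3 at {P}

BR_2 = {P}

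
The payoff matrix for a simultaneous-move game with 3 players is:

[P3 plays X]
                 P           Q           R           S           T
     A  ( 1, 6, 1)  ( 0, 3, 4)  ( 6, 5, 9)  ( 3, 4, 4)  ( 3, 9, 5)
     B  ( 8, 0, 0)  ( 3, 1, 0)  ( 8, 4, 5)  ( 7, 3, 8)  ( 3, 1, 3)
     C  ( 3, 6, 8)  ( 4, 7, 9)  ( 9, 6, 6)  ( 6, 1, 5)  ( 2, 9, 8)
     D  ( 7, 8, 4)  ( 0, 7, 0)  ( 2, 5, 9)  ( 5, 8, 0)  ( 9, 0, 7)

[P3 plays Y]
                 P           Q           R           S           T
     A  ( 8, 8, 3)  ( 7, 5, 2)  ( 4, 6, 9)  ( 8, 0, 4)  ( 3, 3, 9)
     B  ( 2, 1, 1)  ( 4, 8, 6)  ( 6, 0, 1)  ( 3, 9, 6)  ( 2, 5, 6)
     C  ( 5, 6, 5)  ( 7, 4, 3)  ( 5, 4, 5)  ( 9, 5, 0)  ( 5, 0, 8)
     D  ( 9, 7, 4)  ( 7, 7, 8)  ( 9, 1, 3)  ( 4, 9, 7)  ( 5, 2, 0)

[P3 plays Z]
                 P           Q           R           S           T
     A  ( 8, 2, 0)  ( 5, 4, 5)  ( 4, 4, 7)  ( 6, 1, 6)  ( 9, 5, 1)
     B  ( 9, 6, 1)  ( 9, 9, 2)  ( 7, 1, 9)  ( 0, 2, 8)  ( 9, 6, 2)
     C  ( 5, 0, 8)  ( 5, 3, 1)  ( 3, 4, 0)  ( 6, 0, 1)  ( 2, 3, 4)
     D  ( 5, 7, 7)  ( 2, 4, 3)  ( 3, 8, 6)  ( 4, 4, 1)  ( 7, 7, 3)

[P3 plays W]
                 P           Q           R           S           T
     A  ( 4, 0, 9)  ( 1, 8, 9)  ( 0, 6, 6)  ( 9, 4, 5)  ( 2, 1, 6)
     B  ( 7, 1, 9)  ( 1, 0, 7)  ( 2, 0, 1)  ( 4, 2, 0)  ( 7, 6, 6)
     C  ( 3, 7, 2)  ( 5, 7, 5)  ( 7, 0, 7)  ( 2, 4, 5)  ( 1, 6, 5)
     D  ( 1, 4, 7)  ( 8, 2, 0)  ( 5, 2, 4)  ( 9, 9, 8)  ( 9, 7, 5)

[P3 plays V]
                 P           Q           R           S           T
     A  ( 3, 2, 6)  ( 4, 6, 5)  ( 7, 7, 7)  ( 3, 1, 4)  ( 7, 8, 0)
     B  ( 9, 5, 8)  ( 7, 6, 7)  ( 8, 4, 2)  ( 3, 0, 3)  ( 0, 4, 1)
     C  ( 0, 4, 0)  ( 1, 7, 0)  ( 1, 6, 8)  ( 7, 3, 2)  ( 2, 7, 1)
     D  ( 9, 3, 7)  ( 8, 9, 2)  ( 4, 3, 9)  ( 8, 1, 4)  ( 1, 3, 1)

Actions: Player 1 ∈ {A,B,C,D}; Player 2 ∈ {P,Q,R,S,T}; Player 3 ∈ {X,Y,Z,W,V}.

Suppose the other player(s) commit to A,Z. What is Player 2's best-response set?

argmax u_2 = {T}

u_2(P vs A,Z) = 2
u_2(Q vs A,Z) = 4
u_2(R vs A,Z) = 4
u_2(S vs A,Z) = 1
u_2(T vs A,Z) = 5
max payoff 5 at {T}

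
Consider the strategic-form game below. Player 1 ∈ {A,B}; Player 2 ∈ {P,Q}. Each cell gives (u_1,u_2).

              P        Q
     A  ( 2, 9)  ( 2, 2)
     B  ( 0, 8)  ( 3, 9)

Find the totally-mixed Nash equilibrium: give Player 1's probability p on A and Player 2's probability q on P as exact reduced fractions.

P1 indiff ⇒ q·2+(1-q)·2 = q·0+(1-q)·3 ⇒ q(2) = (1-q)(1) ⇒ q = 1/3
P2 indiff ⇒ p·9+(1-p)·8 = p·2+(1-p)·9 ⇒ p(7) = (1-p)(1) ⇒ p = 1/8

P1 mixes 1/8 on A; P2 mixes 1/3 on P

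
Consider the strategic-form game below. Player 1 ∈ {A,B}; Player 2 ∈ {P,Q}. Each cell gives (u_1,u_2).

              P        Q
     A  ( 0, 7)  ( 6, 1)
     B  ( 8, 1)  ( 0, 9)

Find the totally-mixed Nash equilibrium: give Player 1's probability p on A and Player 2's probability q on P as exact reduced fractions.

P1 indiff ⇒ q·0+(1-q)·6 = q·8+(1-q)·0 ⇒ q(-8) = (1-q)(-6) ⇒ q = 3/7
P2 indiff ⇒ p·7+(1-p)·1 = p·1+(1-p)·9 ⇒ p(6) = (1-p)(8) ⇒ p = 4/7

(p,q) = (4/7, 3/7)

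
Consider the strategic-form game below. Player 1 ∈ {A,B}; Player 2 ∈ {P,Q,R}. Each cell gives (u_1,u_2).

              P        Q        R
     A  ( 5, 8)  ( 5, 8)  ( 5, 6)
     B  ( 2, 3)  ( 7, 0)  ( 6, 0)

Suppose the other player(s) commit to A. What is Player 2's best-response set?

u_2(P vs A) = 8
u_2(Q vs A) = 8
u_2(R vs A) = 6
max payoff 8 at {P,Q}

argmax u_2 = {P,Q}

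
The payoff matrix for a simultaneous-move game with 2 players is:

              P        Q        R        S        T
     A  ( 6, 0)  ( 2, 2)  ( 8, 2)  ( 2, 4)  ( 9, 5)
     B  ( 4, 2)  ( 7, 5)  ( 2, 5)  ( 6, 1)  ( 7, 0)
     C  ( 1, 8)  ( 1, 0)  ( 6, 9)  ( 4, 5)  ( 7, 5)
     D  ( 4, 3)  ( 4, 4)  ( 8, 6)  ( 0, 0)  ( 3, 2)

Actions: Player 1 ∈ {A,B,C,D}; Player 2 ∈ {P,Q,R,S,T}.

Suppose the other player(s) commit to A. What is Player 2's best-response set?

P2 best: {T}

u_2(P vs A) = 0
u_2(Q vs A) = 2
u_2(R vs A) = 2
u_2(S vs A) = 4
u_2(T vs A) = 5
max payoff 5 at {T}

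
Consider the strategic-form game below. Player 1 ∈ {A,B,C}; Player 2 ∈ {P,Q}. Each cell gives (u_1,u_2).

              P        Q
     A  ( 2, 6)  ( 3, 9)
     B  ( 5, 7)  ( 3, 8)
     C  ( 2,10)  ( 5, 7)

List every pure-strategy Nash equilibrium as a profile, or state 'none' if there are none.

No pure NE.

(A,P): not NE [P1→B gives 5>2; P2→Q gives 9>6]
(A,Q): not NE [P1→C gives 5>3]
(B,P): not NE [P2→Q gives 8>7]
(B,Q): not NE [P1→C gives 5>3]
(C,P): not NE [P1→B gives 5>2]
(C,Q): not NE [P2→P gives 10>7]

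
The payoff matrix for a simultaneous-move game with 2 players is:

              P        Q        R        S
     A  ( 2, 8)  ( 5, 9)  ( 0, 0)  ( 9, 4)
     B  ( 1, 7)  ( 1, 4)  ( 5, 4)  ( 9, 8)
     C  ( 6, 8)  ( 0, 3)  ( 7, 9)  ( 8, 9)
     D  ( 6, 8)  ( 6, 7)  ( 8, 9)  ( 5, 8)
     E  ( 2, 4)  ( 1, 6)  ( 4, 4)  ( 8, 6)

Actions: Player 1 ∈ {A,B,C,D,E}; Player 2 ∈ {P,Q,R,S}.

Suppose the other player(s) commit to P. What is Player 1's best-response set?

P1 best: {C,D}

u_1(A vs P) = 2
u_1(B vs P) = 1
u_1(C vs P) = 6
u_1(D vs P) = 6
u_1(E vs P) = 2
max payoff 6 at {C,D}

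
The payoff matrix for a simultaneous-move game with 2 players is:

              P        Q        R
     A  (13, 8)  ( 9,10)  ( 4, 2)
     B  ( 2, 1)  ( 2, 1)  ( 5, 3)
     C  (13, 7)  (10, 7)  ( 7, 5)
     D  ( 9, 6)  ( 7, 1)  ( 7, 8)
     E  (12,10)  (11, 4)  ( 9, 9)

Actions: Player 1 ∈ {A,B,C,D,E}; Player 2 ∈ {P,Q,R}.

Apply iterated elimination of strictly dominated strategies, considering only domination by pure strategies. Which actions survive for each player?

P1 drop B (C beats it: P:13>2 Q:10>2 R:7>5)
P1 drop D (E beats it: P:12>9 Q:11>7 R:9>7)
P2 drop R (P beats it: A:8>2 C:7>5 E:10>9)
P1→{A,C,E} P2→{P,Q}

Survivors P1:{A,C,E} P2:{P,Q}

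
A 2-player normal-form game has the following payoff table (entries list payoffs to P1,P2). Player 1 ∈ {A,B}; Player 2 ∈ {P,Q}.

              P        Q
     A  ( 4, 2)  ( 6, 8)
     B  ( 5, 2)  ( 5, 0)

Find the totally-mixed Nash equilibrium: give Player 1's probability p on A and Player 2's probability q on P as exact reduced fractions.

P1 indiff ⇒ q·4+(1-q)·6 = q·5+(1-q)·5 ⇒ q(-1) = (1-q)(-1) ⇒ q = 1/2
P2 indiff ⇒ p·2+(1-p)·2 = p·8+(1-p)·0 ⇒ p(-6) = (1-p)(-2) ⇒ p = 1/4

p=1/4, q=1/2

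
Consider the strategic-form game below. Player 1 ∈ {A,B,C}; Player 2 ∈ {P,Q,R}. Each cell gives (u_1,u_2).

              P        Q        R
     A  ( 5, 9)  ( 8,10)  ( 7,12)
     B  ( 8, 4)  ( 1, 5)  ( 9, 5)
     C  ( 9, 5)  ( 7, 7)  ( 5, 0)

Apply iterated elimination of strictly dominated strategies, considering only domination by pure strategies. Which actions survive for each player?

IESDS → P1:{A,B} P2:{Q,R}

P2 drop P (Q beats it: A:10>9 B:5>4 C:7>5)
P1 drop C (A beats it: Q:8>7 R:7>5)
P1→{A,B} P2→{Q,R}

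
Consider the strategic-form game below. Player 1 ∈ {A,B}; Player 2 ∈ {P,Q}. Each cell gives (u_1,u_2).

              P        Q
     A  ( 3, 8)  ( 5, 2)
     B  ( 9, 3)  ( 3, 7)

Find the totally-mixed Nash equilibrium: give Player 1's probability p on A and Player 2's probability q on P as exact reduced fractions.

p=2/5, q=1/4

P1 indiff ⇒ q·3+(1-q)·5 = q·9+(1-q)·3 ⇒ q(-6) = (1-q)(-2) ⇒ q = 1/4
P2 indiff ⇒ p·8+(1-p)·3 = p·2+(1-p)·7 ⇒ p(6) = (1-p)(4) ⇒ p = 2/5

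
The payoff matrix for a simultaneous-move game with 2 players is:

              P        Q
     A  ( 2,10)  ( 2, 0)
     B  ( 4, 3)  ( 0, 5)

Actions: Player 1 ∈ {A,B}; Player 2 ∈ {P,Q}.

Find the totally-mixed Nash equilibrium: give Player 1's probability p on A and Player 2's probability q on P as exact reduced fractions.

P1 mixes 1/6 on A; P2 mixes 1/2 on P

P1 indiff ⇒ q·2+(1-q)·2 = q·4+(1-q)·0 ⇒ q(-2) = (1-q)(-2) ⇒ q = 1/2
P2 indiff ⇒ p·10+(1-p)·3 = p·0+(1-p)·5 ⇒ p(10) = (1-p)(2) ⇒ p = 1/6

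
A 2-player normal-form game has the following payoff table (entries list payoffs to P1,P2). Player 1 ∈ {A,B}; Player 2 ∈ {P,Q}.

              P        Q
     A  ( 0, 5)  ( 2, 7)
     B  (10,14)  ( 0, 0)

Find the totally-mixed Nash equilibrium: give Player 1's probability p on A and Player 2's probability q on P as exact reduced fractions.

(p,q) = (7/8, 1/6)

P1 indiff ⇒ q·0+(1-q)·2 = q·10+(1-q)·0 ⇒ q(-10) = (1-q)(-2) ⇒ q = 1/6
P2 indiff ⇒ p·5+(1-p)·14 = p·7+(1-p)·0 ⇒ p(-2) = (1-p)(-14) ⇒ p = 7/8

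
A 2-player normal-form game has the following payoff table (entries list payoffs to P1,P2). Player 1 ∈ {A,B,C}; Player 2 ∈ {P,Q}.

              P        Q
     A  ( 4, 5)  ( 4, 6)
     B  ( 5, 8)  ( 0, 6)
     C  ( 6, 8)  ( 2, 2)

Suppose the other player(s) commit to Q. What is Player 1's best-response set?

u_1(A vs Q) = 4
u_1(B vs Q) = 0
u_1(C vs Q) = 2
max payoff 4 at {A}

P1 best: {A}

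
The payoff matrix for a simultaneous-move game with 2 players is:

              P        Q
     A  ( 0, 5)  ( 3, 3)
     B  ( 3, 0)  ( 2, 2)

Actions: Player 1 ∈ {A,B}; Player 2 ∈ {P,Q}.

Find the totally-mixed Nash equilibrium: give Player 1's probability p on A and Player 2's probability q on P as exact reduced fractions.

p=1/2, q=1/4

P1 indiff ⇒ q·0+(1-q)·3 = q·3+(1-q)·2 ⇒ q(-3) = (1-q)(-1) ⇒ q = 1/4
P2 indiff ⇒ p·5+(1-p)·0 = p·3+(1-p)·2 ⇒ p(2) = (1-p)(2) ⇒ p = 1/2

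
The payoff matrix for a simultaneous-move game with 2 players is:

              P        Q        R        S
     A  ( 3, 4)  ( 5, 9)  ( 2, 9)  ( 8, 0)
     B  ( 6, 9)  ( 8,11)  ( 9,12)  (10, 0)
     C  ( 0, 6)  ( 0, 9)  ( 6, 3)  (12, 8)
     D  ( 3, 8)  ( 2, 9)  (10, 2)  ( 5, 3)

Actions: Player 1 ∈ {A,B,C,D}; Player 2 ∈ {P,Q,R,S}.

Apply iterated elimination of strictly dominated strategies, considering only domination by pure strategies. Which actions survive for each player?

Remaining: P1:{B,D} P2:{Q,R}

P1 drop A (B beats it: P:6>3 Q:8>5 R:9>2 S:10>8)
P2 drop P (Q beats it: B:11>9 C:9>6 D:9>8)
P2 drop S (Q beats it: B:11>0 C:9>8 D:9>3)
P1 drop C (B beats it: Q:8>0 R:9>6)
P1→{B,D} P2→{Q,R}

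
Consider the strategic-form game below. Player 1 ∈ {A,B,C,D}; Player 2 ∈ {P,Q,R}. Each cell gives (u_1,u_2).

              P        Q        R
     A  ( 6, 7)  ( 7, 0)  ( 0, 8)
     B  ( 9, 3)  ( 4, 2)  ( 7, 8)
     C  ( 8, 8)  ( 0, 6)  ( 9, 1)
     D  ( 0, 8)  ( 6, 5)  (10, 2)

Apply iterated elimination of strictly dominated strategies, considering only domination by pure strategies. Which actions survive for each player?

Remaining: P1:{B,C,D} P2:{P,R}

P2 drop Q (P beats it: A:7>0 B:3>2 C:8>6 D:8>5)
P1 drop A (B beats it: P:9>6 R:7>0)
P1→{B,C,D} P2→{P,R}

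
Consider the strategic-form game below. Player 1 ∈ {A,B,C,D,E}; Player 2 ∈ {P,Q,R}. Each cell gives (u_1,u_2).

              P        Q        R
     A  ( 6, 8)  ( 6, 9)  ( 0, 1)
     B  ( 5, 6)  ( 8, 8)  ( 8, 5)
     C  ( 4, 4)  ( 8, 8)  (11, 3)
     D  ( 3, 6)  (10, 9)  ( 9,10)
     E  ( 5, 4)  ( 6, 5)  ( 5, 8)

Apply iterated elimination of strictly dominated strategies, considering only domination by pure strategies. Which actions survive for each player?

P2 drop P (Q beats it: A:9>8 B:8>6 C:8>4 D:9>6 E:5>4)
P1 drop A (B beats it: Q:8>6 R:8>0)
P1 drop B (D beats it: Q:10>8 R:9>8)
P1 drop E (C beats it: Q:8>6 R:11>5)
P1→{C,D} P2→{Q,R}

Remaining: P1:{C,D} P2:{Q,R}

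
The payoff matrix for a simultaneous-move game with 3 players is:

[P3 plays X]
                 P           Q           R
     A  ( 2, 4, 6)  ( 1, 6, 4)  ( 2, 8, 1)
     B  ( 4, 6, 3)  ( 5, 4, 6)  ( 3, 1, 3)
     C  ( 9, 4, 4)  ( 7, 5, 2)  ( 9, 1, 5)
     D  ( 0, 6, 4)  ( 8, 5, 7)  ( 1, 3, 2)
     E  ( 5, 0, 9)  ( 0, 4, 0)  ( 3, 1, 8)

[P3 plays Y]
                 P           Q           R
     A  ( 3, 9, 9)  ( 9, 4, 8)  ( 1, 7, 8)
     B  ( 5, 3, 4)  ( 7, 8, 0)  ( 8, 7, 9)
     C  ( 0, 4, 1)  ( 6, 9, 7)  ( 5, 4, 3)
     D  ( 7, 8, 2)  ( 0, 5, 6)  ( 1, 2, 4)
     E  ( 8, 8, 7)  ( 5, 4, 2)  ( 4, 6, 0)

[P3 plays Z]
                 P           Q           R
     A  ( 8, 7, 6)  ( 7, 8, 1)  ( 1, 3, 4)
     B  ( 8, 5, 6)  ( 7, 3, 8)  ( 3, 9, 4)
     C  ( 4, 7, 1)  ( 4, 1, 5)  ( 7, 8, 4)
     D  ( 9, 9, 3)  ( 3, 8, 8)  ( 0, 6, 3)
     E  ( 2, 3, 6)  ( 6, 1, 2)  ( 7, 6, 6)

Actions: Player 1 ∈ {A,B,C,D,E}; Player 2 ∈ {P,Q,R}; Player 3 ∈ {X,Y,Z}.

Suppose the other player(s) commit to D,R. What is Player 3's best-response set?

argmax u_3 = {Y}

u_3(X vs D,R) = 2
u_3(Y vs D,R) = 4
u_3(Z vs D,R) = 3
max payoff 4 at {Y}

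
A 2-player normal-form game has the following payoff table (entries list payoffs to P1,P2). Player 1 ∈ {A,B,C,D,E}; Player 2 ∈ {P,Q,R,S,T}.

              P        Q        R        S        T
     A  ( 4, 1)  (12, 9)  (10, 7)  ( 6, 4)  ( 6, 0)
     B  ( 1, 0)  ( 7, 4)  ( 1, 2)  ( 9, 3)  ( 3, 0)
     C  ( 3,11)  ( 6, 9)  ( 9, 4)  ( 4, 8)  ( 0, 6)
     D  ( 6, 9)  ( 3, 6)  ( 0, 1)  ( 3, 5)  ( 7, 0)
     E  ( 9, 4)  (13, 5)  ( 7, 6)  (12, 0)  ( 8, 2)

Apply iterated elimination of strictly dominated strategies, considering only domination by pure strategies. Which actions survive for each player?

P1 drop B (E beats it: P:9>1 Q:13>7 R:7>1 S:12>9 T:8>3)
P1 drop C (A beats it: P:4>3 Q:12>6 R:10>9 S:6>4 T:6>0)
P1 drop D (E beats it: P:9>6 Q:13>3 R:7>0 S:12>3 T:8>7)
P2 drop P (Q beats it: A:9>1 E:5>4)
P2 drop S (Q beats it: A:9>4 E:5>0)
P2 drop T (Q beats it: A:9>0 E:5>2)
P1→{A,E} P2→{Q,R}

Survivors P1:{A,E} P2:{Q,R}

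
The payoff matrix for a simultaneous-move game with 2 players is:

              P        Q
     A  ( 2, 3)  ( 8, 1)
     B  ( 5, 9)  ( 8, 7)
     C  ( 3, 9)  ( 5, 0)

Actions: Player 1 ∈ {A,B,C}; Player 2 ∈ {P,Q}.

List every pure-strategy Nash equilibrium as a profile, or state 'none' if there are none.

NE set: (B,P)

(A,P): not NE [P1→B gives 5>2]
(A,Q): not NE [P2→P gives 3>1]
(B,P): NE
(B,Q): not NE [P2→P gives 9>7]
(C,P): not NE [P1→B gives 5>3]
(C,Q): not NE [P1→B gives 8>5; P2→P gives 9>0]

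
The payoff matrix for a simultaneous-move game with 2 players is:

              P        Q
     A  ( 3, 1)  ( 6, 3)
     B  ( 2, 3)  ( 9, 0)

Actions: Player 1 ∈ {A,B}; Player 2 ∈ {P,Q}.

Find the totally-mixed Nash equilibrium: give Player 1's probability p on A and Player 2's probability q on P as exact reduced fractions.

P1 mixes 3/5 on A; P2 mixes 3/4 on P

P1 indiff ⇒ q·3+(1-q)·6 = q·2+(1-q)·9 ⇒ q(1) = (1-q)(3) ⇒ q = 3/4
P2 indiff ⇒ p·1+(1-p)·3 = p·3+(1-p)·0 ⇒ p(-2) = (1-p)(-3) ⇒ p = 3/5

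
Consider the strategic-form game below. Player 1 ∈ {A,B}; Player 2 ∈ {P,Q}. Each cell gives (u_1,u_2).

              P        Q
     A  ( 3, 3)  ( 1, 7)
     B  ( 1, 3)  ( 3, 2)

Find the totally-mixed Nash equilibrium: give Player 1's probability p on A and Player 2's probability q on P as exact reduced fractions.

P1 mixes 1/5 on A; P2 mixes 1/2 on P

P1 indiff ⇒ q·3+(1-q)·1 = q·1+(1-q)·3 ⇒ q(2) = (1-q)(2) ⇒ q = 1/2
P2 indiff ⇒ p·3+(1-p)·3 = p·7+(1-p)·2 ⇒ p(-4) = (1-p)(-1) ⇒ p = 1/5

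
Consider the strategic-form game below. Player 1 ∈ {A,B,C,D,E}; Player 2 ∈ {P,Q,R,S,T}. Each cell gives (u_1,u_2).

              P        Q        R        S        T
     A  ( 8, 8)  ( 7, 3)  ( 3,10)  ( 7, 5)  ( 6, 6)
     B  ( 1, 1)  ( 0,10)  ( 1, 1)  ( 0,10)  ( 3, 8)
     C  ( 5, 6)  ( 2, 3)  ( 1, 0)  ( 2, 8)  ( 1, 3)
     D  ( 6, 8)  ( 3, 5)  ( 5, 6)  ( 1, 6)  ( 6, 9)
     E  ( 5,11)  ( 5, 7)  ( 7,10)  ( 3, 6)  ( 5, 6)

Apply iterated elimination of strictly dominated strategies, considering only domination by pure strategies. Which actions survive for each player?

P1 drop B (A beats it: P:8>1 Q:7>0 R:3>1 S:7>0 T:6>3)
P1 drop C (A beats it: P:8>5 Q:7>2 R:3>1 S:7>2 T:6>1)
P2 drop Q (P beats it: A:8>3 D:8>5 E:11>7)
P2 drop S (P beats it: A:8>5 D:8>6 E:11>6)
P1→{A,D,E} P2→{P,R,T}

IESDS → P1:{A,D,E} P2:{P,R,T}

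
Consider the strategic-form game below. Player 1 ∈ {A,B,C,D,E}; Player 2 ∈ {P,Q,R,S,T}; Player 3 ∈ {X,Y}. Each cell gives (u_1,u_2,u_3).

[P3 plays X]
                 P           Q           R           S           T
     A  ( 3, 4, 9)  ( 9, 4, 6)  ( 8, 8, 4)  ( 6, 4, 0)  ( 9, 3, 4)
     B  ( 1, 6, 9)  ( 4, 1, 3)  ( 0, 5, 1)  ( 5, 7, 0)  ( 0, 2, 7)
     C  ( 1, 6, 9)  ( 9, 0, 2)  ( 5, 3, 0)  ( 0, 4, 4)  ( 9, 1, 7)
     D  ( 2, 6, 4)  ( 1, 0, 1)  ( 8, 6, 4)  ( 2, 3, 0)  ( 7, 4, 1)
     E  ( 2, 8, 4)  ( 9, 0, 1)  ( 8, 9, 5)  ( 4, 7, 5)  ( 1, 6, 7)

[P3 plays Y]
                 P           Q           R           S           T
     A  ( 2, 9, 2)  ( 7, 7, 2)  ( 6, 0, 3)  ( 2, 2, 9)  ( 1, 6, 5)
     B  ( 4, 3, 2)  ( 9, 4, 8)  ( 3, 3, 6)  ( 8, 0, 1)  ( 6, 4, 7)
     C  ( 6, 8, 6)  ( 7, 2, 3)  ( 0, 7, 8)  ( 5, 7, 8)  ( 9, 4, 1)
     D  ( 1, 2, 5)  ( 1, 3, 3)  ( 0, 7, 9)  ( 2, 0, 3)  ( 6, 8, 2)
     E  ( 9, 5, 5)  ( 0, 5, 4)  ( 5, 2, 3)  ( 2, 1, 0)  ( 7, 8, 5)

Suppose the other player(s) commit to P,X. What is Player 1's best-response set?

BR_1 = {A}

u_1(A vs P,X) = 3
u_1(B vs P,X) = 1
u_1(C vs P,X) = 1
u_1(D vs P,X) = 2
u_1(E vs P,X) = 2
max payoff 3 at {A}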